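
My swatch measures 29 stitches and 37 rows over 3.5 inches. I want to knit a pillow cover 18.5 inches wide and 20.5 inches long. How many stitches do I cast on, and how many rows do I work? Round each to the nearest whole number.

Cast on 153 stitches and work 217 rows.

Stitch gauge = 29/3.5 = 8.286 sts/in; 18.5 × 8.286 = 153.29 → 153 sts.
Row gauge = 37/3.5 = 10.571 rows/in; 20.5 × 10.571 = 216.71 → 217 rows.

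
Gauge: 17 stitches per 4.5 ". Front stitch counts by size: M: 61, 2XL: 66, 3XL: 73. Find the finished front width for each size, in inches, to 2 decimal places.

M 16.15 inches; 2XL 17.47 inches; 3XL 19.32 inches.

17/4.5 = 3.778 sts per in.
M: 61 / 3.778 = 16.147 → 16.15 in.
2XL: 66 / 3.778 = 17.471 → 17.47 in.
3XL: 73 / 3.778 = 19.324 → 19.32 in.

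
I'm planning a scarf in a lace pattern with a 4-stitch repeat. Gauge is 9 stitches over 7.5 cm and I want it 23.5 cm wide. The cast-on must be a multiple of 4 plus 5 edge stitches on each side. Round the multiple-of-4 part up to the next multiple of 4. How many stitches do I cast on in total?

30 stitches.

9 / 7.5 = 1.2 sts per cm.
23.5 × 1.2 = 28.20 sts.
Less 10 edge sts → 18.20 for the repeat.
Next multiple of 4: 20.
Add back 10 edge sts → 30.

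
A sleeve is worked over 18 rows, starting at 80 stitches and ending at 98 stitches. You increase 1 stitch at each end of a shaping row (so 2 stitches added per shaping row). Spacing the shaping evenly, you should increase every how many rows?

Increase every 2nd row.

Stitches to add: |98 − 80| = 18.
Shaping rows needed: 18 / 2 = 9.
18 rows / 9 = every 2 rows.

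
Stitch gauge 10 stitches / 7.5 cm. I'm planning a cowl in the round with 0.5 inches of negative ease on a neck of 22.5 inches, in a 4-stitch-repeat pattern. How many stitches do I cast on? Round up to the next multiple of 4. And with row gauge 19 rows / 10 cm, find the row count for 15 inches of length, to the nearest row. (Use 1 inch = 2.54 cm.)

Finished = 22.5 − 0.5 = 22 inches.
22 inches × 2.54 = 55.88 cm.
10/7.5 = 1.333 sts per cm; 55.88 × 1.333 = 74.51 sts.
Next multiple of 4 → 76.
15 inches = 38.10 cm; × 1.9 = 72.39 → 72 rows.

Cast on 76 stitches; work 72 rows.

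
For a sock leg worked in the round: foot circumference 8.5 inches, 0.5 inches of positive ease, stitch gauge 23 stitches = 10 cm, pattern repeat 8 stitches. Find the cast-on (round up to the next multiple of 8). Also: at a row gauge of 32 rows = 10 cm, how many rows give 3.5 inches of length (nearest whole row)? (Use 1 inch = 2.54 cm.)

Cast on 56 stitches; work 28 rows.

Finished = 8.5 + 0.5 = 9 inches.
9 inches × 2.54 = 22.86 cm.
23/10 = 2.3 sts per cm; 22.86 × 2.3 = 52.58 sts.
Next multiple of 8 → 56.
3.5 inches = 8.89 cm; × 3.2 = 28.45 → 28 rows.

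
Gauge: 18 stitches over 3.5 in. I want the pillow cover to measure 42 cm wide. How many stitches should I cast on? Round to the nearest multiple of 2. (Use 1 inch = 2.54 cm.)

42 cm = 16.54 in.
18 stitches / 3.5 in = 5.143 stitches per inch.
16.54 × 5.143 = 85.04 stitches.
Round to nearest multiple of 2 → 86.

Cast on 86 stitches.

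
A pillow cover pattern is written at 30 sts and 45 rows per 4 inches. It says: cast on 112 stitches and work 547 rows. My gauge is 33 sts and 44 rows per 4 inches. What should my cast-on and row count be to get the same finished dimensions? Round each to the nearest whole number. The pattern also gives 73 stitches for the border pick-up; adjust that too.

Stitches: 112 × 33/30 = 123.20 → 123.
Rows: 547 × 44/45 = 534.84 → 535.
border pick-up: 73 × 33/30 = 80.30 → 80.

Cast on 123 stitches; work 535 rows; border pick-up 80 stitches.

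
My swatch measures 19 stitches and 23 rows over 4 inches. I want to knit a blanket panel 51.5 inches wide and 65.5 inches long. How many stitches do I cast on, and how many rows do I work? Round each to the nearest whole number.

Cast on 245 stitches and work 377 rows.

Stitch gauge = 19/4 = 4.75 sts/in; 51.5 × 4.75 = 244.62 → 245 sts.
Row gauge = 23/4 = 5.75 rows/in; 65.5 × 5.75 = 376.62 → 377 rows.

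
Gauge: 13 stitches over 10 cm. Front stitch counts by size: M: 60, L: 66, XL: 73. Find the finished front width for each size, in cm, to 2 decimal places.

13/10 = 1.3 sts per cm.
M: 60 / 1.3 = 46.154 → 46.15 cm.
L: 66 / 1.3 = 50.769 → 50.77 cm.
XL: 73 / 1.3 = 56.154 → 56.15 cm.

M 46.15 cm; L 50.77 cm; XL 56.15 cm.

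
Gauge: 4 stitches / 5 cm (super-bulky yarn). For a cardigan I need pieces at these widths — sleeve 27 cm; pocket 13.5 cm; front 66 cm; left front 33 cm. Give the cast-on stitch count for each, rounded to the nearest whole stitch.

sleeve 22; pocket 11; front 53; left front 26.

Rate = 4/5 = 0.8 sts per cm.
sleeve: 27 × 0.8 = 21.60 → 22.
pocket: 13.5 × 0.8 = 10.80 → 11.
front: 66 × 0.8 = 52.80 → 53.
left front: 33 × 0.8 = 26.40 → 26.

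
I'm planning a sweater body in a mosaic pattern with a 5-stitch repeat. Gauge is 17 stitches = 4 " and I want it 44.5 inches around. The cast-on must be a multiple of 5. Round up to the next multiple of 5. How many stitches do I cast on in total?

190 stitches.

17 / 4 = 4.25 sts per inch.
44.5 × 4.25 = 189.12 sts.
Next multiple of 5: 190.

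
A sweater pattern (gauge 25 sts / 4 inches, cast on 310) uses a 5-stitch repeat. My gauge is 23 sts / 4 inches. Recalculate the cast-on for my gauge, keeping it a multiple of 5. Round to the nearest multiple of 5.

CO 285 sts.

310 × 23 / 25 = 285.20.
Nearest multiple of 5: 285.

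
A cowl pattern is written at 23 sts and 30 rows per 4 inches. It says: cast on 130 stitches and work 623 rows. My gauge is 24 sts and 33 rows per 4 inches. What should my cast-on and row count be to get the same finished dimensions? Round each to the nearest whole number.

Stitches: 130 × 24/23 = 135.65 → 136.
Rows: 623 × 33/30 = 685.30 → 685.

Cast on 136 stitches; work 685 rows.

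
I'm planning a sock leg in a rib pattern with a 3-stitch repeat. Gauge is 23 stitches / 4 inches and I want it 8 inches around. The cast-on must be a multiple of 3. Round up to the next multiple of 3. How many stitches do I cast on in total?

23 / 4 = 5.75 sts per inch.
8 × 5.75 = 46.00 sts.
Next multiple of 3: 48.

CO 48 sts.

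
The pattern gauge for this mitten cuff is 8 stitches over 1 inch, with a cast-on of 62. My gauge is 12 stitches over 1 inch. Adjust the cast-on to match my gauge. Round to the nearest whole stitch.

93 stitches.

Scale factor = 12 / 8 = 1.500.
62 × 12 / 8 = 93.00 sts.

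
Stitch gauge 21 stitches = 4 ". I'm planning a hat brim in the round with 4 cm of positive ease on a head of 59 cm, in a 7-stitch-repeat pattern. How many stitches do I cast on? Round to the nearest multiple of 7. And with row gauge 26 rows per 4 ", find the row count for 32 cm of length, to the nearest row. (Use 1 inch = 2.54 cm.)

Finished = 59 + 4 = 63 cm.
63 cm × 1/2.54 = 24.80 inches.
21/4 = 5.25 sts per in; 24.80 × 5.25 = 130.22 sts.
Nearest multiple of 7 → 133.
32 cm = 12.60 inches; × 6.5 = 81.89 → 82 rows.

Cast on 133 stitches; work 82 rows.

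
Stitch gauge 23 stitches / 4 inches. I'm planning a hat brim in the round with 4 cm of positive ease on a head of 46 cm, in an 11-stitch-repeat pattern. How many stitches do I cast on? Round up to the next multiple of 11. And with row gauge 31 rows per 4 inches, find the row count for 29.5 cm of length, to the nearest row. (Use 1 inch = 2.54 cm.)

Finished = 46 + 4 = 50 cm.
50 cm × 1/2.54 = 19.69 inches.
23/4 = 5.75 sts per in; 19.69 × 5.75 = 113.19 sts.
Next multiple of 11 → 121.
29.5 cm = 11.61 inches; × 7.75 = 90.01 → 90 rows.

Cast on 121 stitches; work 90 rows.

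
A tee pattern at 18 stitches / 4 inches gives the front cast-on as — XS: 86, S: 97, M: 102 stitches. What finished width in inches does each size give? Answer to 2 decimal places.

18/4 = 4.5 sts per in.
XS: 86 / 4.5 = 19.111 → 19.11 in.
S: 97 / 4.5 = 21.556 → 21.56 in.
M: 102 / 4.5 = 22.667 → 22.67 in.

XS 19.11 inches; S 21.56 inches; M 22.67 inches.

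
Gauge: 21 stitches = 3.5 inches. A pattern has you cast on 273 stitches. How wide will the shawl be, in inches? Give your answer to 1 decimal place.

45.5 inches.

21 stitches / 3.5 inch = 6 stitches per inch.
273 / 6 = 45.50 inches.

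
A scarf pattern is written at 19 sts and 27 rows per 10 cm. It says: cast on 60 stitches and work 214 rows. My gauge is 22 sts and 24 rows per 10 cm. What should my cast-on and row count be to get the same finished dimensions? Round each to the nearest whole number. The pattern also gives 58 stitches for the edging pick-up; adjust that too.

Stitches: 60 × 22/19 = 69.47 → 69.
Rows: 214 × 24/27 = 190.22 → 190.
edging pick-up: 58 × 22/19 = 67.16 → 67.

Cast on 69 stitches; work 190 rows; edging pick-up 67 stitches.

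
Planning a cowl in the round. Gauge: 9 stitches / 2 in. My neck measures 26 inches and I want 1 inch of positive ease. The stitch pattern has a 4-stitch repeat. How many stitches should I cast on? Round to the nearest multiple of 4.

120 stitches.

Finished = 26 + 1 = 27 inches.
9 / 2 = 4.5 sts/in.
27 × 4.5 = 121.50 sts.
Nearest multiple of 4: 120.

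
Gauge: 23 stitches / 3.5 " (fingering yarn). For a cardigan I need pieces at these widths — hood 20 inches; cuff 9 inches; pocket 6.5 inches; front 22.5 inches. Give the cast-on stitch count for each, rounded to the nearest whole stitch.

Rate = 23/3.5 = 6.571 sts per in.
hood: 20 × 6.571 = 131.43 → 131.
cuff: 9 × 6.571 = 59.14 → 59.
pocket: 6.5 × 6.571 = 42.71 → 43.
front: 22.5 × 6.571 = 147.86 → 148.

hood 131; cuff 59; pocket 43; front 148.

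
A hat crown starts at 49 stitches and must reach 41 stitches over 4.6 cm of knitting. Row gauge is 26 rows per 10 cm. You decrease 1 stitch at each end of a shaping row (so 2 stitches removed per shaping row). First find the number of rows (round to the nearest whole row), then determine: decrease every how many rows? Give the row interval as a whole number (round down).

Decrease every 3rd row.

Rows = 4.6 × 2.6 = 12.0 → 12 rows.
Stitches to remove: 8 → 4 shaping rows (at 2 st each).
12 / 4 = 3.00 → every 3 rows.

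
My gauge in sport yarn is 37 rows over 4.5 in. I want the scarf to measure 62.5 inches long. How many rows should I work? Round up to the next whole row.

Knit 514 rows.

37 rows / 4.5 in = 8.222 rows per inch.
62.5 × 8.222 = 513.89 rows.
Round up → 514.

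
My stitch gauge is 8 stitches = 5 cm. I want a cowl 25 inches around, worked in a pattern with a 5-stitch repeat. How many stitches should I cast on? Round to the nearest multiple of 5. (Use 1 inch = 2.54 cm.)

Cast on 100 stitches.

25 in = 25 × 2.54 = 63.50 cm.
8 / 5 = 1.6 sts/cm.
63.50 × 1.6 = 101.60 sts.
→ 100.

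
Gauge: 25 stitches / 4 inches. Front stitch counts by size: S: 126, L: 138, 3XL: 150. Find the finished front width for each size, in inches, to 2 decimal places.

25/4 = 6.25 sts per in.
S: 126 / 6.25 = 20.160 → 20.16 in.
L: 138 / 6.25 = 22.080 → 22.08 in.
3XL: 150 / 6.25 = 24.000 → 24.00 in.

S 20.16 inches; L 22.08 inches; 3XL 24.00 inches.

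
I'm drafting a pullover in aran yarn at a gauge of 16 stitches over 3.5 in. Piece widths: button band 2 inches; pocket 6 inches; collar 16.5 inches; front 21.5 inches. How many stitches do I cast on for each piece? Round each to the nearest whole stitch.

Rate = 16/3.5 = 4.571 sts per in.
button band: 2 × 4.571 = 9.14 → 9.
pocket: 6 × 4.571 = 27.43 → 27.
collar: 16.5 × 4.571 = 75.43 → 75.
front: 21.5 × 4.571 = 98.29 → 98.

button band 9; pocket 27; collar 75; front 98.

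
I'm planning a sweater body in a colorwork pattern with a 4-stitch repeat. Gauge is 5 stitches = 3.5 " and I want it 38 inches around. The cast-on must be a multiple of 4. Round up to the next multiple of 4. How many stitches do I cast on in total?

CO 56 sts.

5 / 3.5 = 1.429 sts per inch.
38 × 1.429 = 54.29 sts.
Next multiple of 4: 56.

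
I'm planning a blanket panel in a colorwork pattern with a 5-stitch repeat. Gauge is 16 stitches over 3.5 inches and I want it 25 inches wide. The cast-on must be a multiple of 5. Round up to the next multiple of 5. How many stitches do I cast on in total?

Cast on 115 stitches.

16 / 3.5 = 4.571 sts per inch.
25 × 4.571 = 114.29 sts.
Next multiple of 5: 115.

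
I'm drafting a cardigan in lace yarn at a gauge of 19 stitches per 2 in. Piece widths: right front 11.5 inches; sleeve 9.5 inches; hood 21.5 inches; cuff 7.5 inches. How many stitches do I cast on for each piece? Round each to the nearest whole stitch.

right front 109; sleeve 90; hood 204; cuff 71.

Rate = 19/2 = 9.5 sts per in.
right front: 11.5 × 9.5 = 109.25 → 109.
sleeve: 9.5 × 9.5 = 90.25 → 90.
hood: 21.5 × 9.5 = 204.25 → 204.
cuff: 7.5 × 9.5 = 71.25 → 71.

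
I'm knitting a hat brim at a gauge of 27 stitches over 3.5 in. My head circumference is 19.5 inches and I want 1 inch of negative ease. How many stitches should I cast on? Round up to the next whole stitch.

Cast on 143 stitches.

Finished = 19.5 − 1 = 18.5 in.
27 / 3.5 = 7.714 sts per inch.
18.50 × 7.714 = 142.71 sts.
→ 143 sts.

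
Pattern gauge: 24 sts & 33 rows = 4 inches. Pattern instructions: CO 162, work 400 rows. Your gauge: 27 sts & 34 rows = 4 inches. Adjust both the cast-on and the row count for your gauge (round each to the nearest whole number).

Cast on 182 stitches; work 412 rows.

Stitches: 162 × 27/24 = 182.25 → 182.
Rows: 400 × 34/33 = 412.12 → 412.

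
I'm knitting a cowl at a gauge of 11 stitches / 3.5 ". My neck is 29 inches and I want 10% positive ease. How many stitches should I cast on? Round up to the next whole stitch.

101 stitches.

Finished = 29 × 1.10 = 31.90 in.
11 / 3.5 = 3.143 sts per inch.
31.90 × 3.143 = 100.26 sts.
→ 101 sts.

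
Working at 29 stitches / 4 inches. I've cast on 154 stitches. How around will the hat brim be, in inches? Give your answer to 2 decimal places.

21.24 inches.

29 stitches / 4 inch = 7.25 stitches per inch.
154 / 7.25 = 21.241 inches.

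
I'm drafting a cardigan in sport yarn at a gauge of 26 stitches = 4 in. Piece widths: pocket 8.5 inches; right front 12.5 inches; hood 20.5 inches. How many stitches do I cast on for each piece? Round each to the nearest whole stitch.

Rate = 26/4 = 6.5 sts per in.
pocket: 8.5 × 6.5 = 55.25 → 55.
right front: 12.5 × 6.5 = 81.25 → 81.
hood: 20.5 × 6.5 = 133.25 → 133.

pocket 55; right front 81; hood 133.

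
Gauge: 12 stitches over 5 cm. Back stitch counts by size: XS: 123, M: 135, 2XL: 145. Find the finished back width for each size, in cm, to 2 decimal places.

XS 51.25 cm; M 56.25 cm; 2XL 60.42 cm.

12/5 = 2.4 sts per cm.
XS: 123 / 2.4 = 51.250 → 51.25 cm.
M: 135 / 2.4 = 56.250 → 56.25 cm.
2XL: 145 / 2.4 = 60.417 → 60.42 cm.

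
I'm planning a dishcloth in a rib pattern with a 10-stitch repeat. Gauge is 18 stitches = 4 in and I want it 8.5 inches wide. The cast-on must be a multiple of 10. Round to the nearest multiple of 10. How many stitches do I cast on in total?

40 stitches.

18 / 4 = 4.5 sts per inch.
8.5 × 4.5 = 38.25 sts.
Nearest multiple of 10: 40.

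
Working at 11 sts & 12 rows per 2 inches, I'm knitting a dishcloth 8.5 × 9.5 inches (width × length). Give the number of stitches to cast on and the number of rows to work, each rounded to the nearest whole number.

Cast on 47 stitches and work 57 rows.

Stitch gauge = 11/2 = 5.5 sts/in; 8.5 × 5.5 = 46.75 → 47 sts.
Row gauge = 12/2 = 6 rows/in; 9.5 × 6 = 57.00 → 57 rows.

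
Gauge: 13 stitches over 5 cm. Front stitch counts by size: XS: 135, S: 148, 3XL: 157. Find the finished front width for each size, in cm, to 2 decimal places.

XS 51.92 cm; S 56.92 cm; 3XL 60.38 cm.

13/5 = 2.6 sts per cm.
XS: 135 / 2.6 = 51.923 → 51.92 cm.
S: 148 / 2.6 = 56.923 → 56.92 cm.
3XL: 157 / 2.6 = 60.385 → 60.38 cm.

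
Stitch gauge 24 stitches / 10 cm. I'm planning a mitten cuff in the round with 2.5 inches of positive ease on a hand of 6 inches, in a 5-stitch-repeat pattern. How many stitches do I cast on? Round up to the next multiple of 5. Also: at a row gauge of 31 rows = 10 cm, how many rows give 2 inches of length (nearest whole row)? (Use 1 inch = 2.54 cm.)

Cast on 55 stitches; work 16 rows.

Finished = 6 + 2.5 = 8.5 inches.
8.5 inches × 2.54 = 21.59 cm.
24/10 = 2.4 sts per cm; 21.59 × 2.4 = 51.82 sts.
Next multiple of 5 → 55.
2 inches = 5.08 cm; × 3.1 = 15.75 → 16 rows.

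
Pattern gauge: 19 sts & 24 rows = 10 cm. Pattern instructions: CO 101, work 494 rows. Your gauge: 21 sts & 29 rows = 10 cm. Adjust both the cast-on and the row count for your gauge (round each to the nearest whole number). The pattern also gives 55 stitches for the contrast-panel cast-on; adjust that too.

Cast on 112 stitches; work 597 rows; contrast-panel cast-on 61 stitches.

Stitches: 101 × 21/19 = 111.63 → 112.
Rows: 494 × 29/24 = 596.92 → 597.
contrast-panel cast-on: 55 × 21/19 = 60.79 → 61.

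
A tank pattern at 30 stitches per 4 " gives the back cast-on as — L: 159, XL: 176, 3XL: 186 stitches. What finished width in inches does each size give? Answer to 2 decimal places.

L 21.20 inches; XL 23.47 inches; 3XL 24.80 inches.

30/4 = 7.5 sts per in.
L: 159 / 7.5 = 21.200 → 21.20 in.
XL: 176 / 7.5 = 23.467 → 23.47 in.
3XL: 186 / 7.5 = 24.800 → 24.80 in.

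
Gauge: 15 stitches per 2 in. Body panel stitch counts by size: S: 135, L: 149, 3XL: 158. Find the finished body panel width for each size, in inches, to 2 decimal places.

15/2 = 7.5 sts per in.
S: 135 / 7.5 = 18.000 → 18.00 in.
L: 149 / 7.5 = 19.867 → 19.87 in.
3XL: 158 / 7.5 = 21.067 → 21.07 in.

S 18.00 inches; L 19.87 inches; 3XL 21.07 inches.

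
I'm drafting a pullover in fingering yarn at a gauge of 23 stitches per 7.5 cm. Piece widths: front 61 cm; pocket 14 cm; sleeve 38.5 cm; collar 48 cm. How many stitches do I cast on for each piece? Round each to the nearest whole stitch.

Rate = 23/7.5 = 3.067 sts per cm.
front: 61 × 3.067 = 187.07 → 187.
pocket: 14 × 3.067 = 42.93 → 43.
sleeve: 38.5 × 3.067 = 118.07 → 118.
collar: 48 × 3.067 = 147.20 → 147.

front 187; pocket 43; sleeve 118; collar 147.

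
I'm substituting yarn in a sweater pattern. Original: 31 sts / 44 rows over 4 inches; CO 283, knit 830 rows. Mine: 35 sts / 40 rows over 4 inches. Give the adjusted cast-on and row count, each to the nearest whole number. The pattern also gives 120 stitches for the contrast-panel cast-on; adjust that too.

Stitches: 283 × 35/31 = 319.52 → 320.
Rows: 830 × 40/44 = 754.55 → 755.
contrast-panel cast-on: 120 × 35/31 = 135.48 → 135.

Cast on 320 stitches; work 755 rows; contrast-panel cast-on 135 stitches.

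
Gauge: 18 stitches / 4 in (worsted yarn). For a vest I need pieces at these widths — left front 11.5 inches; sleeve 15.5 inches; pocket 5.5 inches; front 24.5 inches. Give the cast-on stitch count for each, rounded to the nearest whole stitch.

Rate = 18/4 = 4.5 sts per in.
left front: 11.5 × 4.5 = 51.75 → 52.
sleeve: 15.5 × 4.5 = 69.75 → 70.
pocket: 5.5 × 4.5 = 24.75 → 25.
front: 24.5 × 4.5 = 110.25 → 110.

left front 52; sleeve 70; pocket 25; front 110.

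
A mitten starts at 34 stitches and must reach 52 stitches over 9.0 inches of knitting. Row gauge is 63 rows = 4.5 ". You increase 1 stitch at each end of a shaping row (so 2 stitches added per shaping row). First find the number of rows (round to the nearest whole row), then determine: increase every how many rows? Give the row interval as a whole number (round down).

Increase every 14th row.

Rows = 9.0 × 14 = 126.0 → 126 rows.
Stitches to add: 18 → 9 shaping rows (at 2 st each).
126 / 9 = 14.00 → every 14 rows.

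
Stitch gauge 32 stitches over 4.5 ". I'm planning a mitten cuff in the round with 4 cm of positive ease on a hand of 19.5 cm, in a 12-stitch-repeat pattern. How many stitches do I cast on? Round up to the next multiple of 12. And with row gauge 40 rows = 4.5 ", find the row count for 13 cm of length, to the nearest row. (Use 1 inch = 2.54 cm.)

Cast on 72 stitches; work 45 rows.

Finished = 19.5 + 4 = 23.5 cm.
23.5 cm × 1/2.54 = 9.25 inches.
32/4.5 = 7.111 sts per in; 9.25 × 7.111 = 65.79 sts.
Next multiple of 12 → 72.
13 cm = 5.12 inches; × 8.889 = 45.49 → 45 rows.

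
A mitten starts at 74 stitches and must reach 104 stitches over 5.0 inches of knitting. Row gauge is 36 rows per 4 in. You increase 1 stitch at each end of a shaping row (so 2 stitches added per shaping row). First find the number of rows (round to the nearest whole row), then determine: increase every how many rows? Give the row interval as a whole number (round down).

Increase every 3rd row.

Rows = 5.0 × 9 = 45.0 → 45 rows.
Stitches to add: 30 → 15 shaping rows (at 2 st each).
45 / 15 = 3.00 → every 3 rows.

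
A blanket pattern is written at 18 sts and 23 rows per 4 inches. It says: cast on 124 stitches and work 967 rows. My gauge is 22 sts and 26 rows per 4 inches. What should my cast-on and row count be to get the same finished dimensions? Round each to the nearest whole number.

Cast on 152 stitches; work 1093 rows.

Stitches: 124 × 22/18 = 151.56 → 152.
Rows: 967 × 26/23 = 1093.13 → 1093.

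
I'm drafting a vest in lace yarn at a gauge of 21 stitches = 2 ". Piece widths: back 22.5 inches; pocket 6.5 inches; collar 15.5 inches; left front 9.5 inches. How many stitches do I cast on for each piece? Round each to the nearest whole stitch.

back 236; pocket 68; collar 163; left front 100.

Rate = 21/2 = 10.5 sts per in.
back: 22.5 × 10.5 = 236.25 → 236.
pocket: 6.5 × 10.5 = 68.25 → 68.
collar: 15.5 × 10.5 = 162.75 → 163.
left front: 9.5 × 10.5 = 99.75 → 100.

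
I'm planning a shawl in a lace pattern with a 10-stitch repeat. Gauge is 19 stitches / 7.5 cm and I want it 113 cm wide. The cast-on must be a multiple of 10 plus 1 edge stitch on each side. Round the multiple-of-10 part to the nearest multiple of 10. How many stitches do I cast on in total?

282 stitches.

19 / 7.5 = 2.533 sts per cm.
113 × 2.533 = 286.27 sts.
Less 2 edge sts → 284.27 for the repeat.
Nearest multiple of 10: 280.
Add back 2 edge sts → 282.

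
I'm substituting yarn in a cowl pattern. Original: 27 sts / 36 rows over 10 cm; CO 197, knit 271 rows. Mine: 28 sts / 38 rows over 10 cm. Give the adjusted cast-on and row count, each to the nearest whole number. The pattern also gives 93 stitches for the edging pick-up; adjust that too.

Cast on 204 stitches; work 286 rows; edging pick-up 96 stitches.

Stitches: 197 × 28/27 = 204.30 → 204.
Rows: 271 × 38/36 = 286.06 → 286.
edging pick-up: 93 × 28/27 = 96.44 → 96.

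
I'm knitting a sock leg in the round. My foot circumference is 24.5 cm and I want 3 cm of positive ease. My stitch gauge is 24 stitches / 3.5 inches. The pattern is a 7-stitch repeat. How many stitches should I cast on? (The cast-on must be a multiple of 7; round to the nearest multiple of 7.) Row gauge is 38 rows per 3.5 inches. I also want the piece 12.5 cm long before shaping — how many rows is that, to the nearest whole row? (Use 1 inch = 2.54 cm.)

Finished = 24.5 + 3 = 27.5 cm.
27.5 cm × 1/2.54 = 10.83 inches.
24/3.5 = 6.857 sts per in; 10.83 × 6.857 = 74.24 sts.
Nearest multiple of 7 → 77.
12.5 cm = 4.92 inches; × 10.857 = 53.43 → 53 rows.

Cast on 77 stitches; work 53 rows.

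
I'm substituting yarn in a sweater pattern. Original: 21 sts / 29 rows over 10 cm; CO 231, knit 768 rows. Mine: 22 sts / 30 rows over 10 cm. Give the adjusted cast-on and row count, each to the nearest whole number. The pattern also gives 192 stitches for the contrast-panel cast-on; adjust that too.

Stitches: 231 × 22/21 = 242.00 → 242.
Rows: 768 × 30/29 = 794.48 → 794.
contrast-panel cast-on: 192 × 22/21 = 201.14 → 201.

Cast on 242 stitches; work 794 rows; contrast-panel cast-on 201 stitches.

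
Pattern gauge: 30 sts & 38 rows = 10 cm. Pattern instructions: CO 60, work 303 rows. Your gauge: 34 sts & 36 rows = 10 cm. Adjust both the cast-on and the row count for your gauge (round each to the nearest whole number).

Stitches: 60 × 34/30 = 68.00 → 68.
Rows: 303 × 36/38 = 287.05 → 287.

Cast on 68 stitches; work 287 rows.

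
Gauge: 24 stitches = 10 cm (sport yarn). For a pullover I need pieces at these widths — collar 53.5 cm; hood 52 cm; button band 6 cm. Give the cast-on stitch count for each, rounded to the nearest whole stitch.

Rate = 24/10 = 2.4 sts per cm.
collar: 53.5 × 2.4 = 128.40 → 128.
hood: 52 × 2.4 = 124.80 → 125.
button band: 6 × 2.4 = 14.40 → 14.

collar 128; hood 125; button band 14.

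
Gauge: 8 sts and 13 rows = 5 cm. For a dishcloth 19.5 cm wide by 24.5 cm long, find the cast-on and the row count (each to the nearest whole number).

Cast on 31 stitches and work 64 rows.

Stitch gauge = 8/5 = 1.6 sts/cm; 19.5 × 1.6 = 31.20 → 31 sts.
Row gauge = 13/5 = 2.6 rows/cm; 24.5 × 2.6 = 63.70 → 64 rows.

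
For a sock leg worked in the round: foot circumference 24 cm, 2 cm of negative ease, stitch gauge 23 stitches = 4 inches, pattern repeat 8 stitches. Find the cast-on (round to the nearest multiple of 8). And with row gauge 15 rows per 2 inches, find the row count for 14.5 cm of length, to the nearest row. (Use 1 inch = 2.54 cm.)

Finished = 24 − 2 = 22 cm.
22 cm × 1/2.54 = 8.66 inches.
23/4 = 5.75 sts per in; 8.66 × 5.75 = 49.80 sts.
Nearest multiple of 8 → 48.
14.5 cm = 5.71 inches; × 7.5 = 42.81 → 43 rows.

Cast on 48 stitches; work 43 rows.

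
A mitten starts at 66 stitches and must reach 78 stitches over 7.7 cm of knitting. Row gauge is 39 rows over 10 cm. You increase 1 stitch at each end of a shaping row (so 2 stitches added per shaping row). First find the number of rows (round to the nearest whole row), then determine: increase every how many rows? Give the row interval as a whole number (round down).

Increase every 5th row.

Rows = 7.7 × 3.9 = 30.0 → 30 rows.
Stitches to add: 12 → 6 shaping rows (at 2 st each).
30 / 6 = 5.00 → every 5 rows.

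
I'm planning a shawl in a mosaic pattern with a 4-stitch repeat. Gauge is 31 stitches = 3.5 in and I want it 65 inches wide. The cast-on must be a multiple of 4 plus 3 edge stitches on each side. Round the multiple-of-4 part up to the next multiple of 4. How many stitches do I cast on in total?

31 / 3.5 = 8.857 sts per inch.
65 × 8.857 = 575.71 sts.
Less 6 edge sts → 569.71 for the repeat.
Next multiple of 4: 572.
Add back 6 edge sts → 578.

578 stitches.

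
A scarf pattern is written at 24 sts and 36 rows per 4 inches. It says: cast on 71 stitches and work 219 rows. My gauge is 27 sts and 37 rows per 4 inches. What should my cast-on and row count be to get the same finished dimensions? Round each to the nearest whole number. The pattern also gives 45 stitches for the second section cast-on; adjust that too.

Stitches: 71 × 27/24 = 79.88 → 80.
Rows: 219 × 37/36 = 225.08 → 225.
second section cast-on: 45 × 27/24 = 50.62 → 51.

Cast on 80 stitches; work 225 rows; second section cast-on 51 stitches.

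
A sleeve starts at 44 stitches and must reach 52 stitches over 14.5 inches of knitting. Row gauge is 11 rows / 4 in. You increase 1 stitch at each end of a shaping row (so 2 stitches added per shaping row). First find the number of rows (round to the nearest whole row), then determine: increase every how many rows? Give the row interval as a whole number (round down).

Increase every 10th row.

Rows = 14.5 × 2.75 = 39.9 → 40 rows.
Stitches to add: 8 → 4 shaping rows (at 2 st each).
40 / 4 = 10.00 → every 10 rows.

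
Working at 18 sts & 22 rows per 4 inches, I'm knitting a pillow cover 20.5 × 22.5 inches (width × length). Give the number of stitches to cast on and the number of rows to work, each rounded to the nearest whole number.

Cast on 92 stitches and work 124 rows.

Stitch gauge = 18/4 = 4.5 sts/in; 20.5 × 4.5 = 92.25 → 92 sts.
Row gauge = 22/4 = 5.5 rows/in; 22.5 × 5.5 = 123.75 → 124 rows.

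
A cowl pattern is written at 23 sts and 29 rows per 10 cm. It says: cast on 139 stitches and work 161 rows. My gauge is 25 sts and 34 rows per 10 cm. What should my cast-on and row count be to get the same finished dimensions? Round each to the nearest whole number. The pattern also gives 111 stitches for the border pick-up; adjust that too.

Stitches: 139 × 25/23 = 151.09 → 151.
Rows: 161 × 34/29 = 188.76 → 189.
border pick-up: 111 × 25/23 = 120.65 → 121.

Cast on 151 stitches; work 189 rows; border pick-up 121 stitches.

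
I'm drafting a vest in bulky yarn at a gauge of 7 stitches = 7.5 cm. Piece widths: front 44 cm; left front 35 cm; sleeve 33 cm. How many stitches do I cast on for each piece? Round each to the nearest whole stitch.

front 41; left front 33; sleeve 31.

Rate = 7/7.5 = 0.933 sts per cm.
front: 44 × 0.933 = 41.07 → 41.
left front: 35 × 0.933 = 32.67 → 33.
sleeve: 33 × 0.933 = 30.80 → 31.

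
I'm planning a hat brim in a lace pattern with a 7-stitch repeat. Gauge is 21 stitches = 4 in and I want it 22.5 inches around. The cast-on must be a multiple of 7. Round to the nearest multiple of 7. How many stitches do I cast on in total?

119 stitches.

21 / 4 = 5.25 sts per inch.
22.5 × 5.25 = 118.12 sts.
Nearest multiple of 7: 119.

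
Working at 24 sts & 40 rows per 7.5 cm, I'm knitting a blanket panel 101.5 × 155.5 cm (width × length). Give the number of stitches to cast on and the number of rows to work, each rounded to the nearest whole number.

Stitch gauge = 24/7.5 = 3.2 sts/cm; 101.5 × 3.2 = 324.80 → 325 sts.
Row gauge = 40/7.5 = 5.333 rows/cm; 155.5 × 5.333 = 829.33 → 829 rows.

Cast on 325 stitches and work 829 rows.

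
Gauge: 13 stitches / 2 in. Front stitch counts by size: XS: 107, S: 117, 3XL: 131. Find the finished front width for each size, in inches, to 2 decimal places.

XS 16.46 inches; S 18.00 inches; 3XL 20.15 inches.

13/2 = 6.5 sts per in.
XS: 107 / 6.5 = 16.462 → 16.46 in.
S: 117 / 6.5 = 18.000 → 18.00 in.
3XL: 131 / 6.5 = 20.154 → 20.15 in.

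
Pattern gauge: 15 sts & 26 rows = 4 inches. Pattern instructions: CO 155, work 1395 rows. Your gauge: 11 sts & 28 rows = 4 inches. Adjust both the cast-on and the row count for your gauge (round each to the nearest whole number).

Cast on 114 stitches; work 1502 rows.

Stitches: 155 × 11/15 = 113.67 → 114.
Rows: 1395 × 28/26 = 1502.31 → 1502.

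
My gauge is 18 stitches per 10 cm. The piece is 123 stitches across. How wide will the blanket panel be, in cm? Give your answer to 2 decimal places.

68.33 cm.

18 stitches / 10 cm = 1.8 stitches per cm.
123 / 1.8 = 68.333 cm.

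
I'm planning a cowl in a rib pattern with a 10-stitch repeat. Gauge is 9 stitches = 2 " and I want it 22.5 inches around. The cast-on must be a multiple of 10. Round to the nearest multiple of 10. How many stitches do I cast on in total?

100 stitches.

9 / 2 = 4.5 sts per inch.
22.5 × 4.5 = 101.25 sts.
Nearest multiple of 10: 100.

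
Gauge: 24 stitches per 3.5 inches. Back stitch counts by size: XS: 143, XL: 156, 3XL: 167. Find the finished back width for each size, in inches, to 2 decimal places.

24/3.5 = 6.857 sts per in.
XS: 143 / 6.857 = 20.854 → 20.85 in.
XL: 156 / 6.857 = 22.750 → 22.75 in.
3XL: 167 / 6.857 = 24.354 → 24.35 in.

XS 20.85 inches; XL 22.75 inches; 3XL 24.35 inches.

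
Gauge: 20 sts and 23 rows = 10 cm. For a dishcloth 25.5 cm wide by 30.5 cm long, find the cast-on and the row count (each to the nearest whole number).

Cast on 51 stitches and work 70 rows.

Stitch gauge = 20/10 = 2 sts/cm; 25.5 × 2 = 51.00 → 51 sts.
Row gauge = 23/10 = 2.3 rows/cm; 30.5 × 2.3 = 70.15 → 70 rows.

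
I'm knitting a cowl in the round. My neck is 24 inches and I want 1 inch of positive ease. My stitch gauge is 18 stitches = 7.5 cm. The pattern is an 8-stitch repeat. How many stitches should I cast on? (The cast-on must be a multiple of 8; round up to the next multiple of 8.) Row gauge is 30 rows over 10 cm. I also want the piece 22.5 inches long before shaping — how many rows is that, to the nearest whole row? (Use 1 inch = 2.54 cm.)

Finished = 24 + 1 = 25 inches.
25 inches × 2.54 = 63.50 cm.
18/7.5 = 2.4 sts per cm; 63.50 × 2.4 = 152.40 sts.
Next multiple of 8 → 160.
22.5 inches = 57.15 cm; × 3 = 171.45 → 171 rows.

Cast on 160 stitches; work 171 rows.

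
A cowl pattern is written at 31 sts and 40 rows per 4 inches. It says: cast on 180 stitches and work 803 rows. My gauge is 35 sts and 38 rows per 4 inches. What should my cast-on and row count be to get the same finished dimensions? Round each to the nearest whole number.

Cast on 203 stitches; work 763 rows.

Stitches: 180 × 35/31 = 203.23 → 203.
Rows: 803 × 38/40 = 762.85 → 763.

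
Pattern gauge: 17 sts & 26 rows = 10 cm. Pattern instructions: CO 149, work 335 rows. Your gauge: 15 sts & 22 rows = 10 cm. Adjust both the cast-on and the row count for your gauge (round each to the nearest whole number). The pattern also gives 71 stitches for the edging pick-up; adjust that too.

Stitches: 149 × 15/17 = 131.47 → 131.
Rows: 335 × 22/26 = 283.46 → 283.
edging pick-up: 71 × 15/17 = 62.65 → 63.

Cast on 131 stitches; work 283 rows; edging pick-up 63 stitches.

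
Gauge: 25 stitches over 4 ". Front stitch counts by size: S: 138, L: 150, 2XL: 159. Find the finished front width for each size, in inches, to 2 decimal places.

S 22.08 inches; L 24.00 inches; 2XL 25.44 inches.

25/4 = 6.25 sts per in.
S: 138 / 6.25 = 22.080 → 22.08 in.
L: 150 / 6.25 = 24.000 → 24.00 in.
2XL: 159 / 6.25 = 25.440 → 25.44 in.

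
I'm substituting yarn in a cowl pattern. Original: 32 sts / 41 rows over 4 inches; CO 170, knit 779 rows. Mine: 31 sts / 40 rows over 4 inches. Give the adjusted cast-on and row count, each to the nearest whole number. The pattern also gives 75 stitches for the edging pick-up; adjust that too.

Cast on 165 stitches; work 760 rows; edging pick-up 73 stitches.

Stitches: 170 × 31/32 = 164.69 → 165.
Rows: 779 × 40/41 = 760.00 → 760.
edging pick-up: 75 × 31/32 = 72.66 → 73.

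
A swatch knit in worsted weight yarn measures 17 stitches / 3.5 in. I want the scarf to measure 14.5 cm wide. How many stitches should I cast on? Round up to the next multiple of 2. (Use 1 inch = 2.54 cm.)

14.5 cm = 5.71 in.
17 stitches / 3.5 in = 4.857 stitches per inch.
5.71 × 4.857 = 27.73 stitches.
Round up multiple of 2 → 28.

Cast on 28 stitches.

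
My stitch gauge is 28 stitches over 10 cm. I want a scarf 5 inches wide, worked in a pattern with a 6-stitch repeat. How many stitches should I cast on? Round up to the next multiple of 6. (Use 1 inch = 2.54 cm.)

5 in = 5 × 2.54 = 12.70 cm.
28 / 10 = 2.8 sts/cm.
12.70 × 2.8 = 35.56 sts.
→ 36.

Cast on 36 stitches.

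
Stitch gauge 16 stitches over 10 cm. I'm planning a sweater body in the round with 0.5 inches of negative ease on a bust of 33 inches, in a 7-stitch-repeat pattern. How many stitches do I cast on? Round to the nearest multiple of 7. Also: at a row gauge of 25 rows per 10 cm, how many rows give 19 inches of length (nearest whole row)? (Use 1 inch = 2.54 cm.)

Finished = 33 − 0.5 = 32.5 inches.
32.5 inches × 2.54 = 82.55 cm.
16/10 = 1.6 sts per cm; 82.55 × 1.6 = 132.08 sts.
Nearest multiple of 7 → 133.
19 inches = 48.26 cm; × 2.5 = 120.65 → 121 rows.

Cast on 133 stitches; work 121 rows.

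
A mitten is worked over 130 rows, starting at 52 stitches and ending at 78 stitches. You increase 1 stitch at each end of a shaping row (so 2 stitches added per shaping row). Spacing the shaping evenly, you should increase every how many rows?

Stitches to add: |78 − 52| = 26.
Shaping rows needed: 26 / 2 = 13.
130 rows / 13 = every 10 rows.

Increase every 10th row.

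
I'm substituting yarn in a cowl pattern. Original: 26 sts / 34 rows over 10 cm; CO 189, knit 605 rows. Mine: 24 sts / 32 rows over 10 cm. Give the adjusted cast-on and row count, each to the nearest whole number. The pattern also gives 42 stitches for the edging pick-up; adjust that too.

Cast on 174 stitches; work 569 rows; edging pick-up 39 stitches.

Stitches: 189 × 24/26 = 174.46 → 174.
Rows: 605 × 32/34 = 569.41 → 569.
edging pick-up: 42 × 24/26 = 38.77 → 39.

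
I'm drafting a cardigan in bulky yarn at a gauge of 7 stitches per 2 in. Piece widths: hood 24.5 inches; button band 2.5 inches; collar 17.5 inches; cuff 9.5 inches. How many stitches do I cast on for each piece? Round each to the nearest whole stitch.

hood 86; button band 9; collar 61; cuff 33.

Rate = 7/2 = 3.5 sts per in.
hood: 24.5 × 3.5 = 85.75 → 86.
button band: 2.5 × 3.5 = 8.75 → 9.
collar: 17.5 × 3.5 = 61.25 → 61.
cuff: 9.5 × 3.5 = 33.25 → 33.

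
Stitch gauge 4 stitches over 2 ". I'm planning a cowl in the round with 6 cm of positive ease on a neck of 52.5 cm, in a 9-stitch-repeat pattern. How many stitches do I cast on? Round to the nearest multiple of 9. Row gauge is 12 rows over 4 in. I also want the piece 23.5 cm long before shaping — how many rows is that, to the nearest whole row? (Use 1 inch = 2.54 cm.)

Cast on 45 stitches; work 28 rows.

Finished = 52.5 + 6 = 58.5 cm.
58.5 cm × 1/2.54 = 23.03 inches.
4/2 = 2 sts per in; 23.03 × 2 = 46.06 sts.
Nearest multiple of 9 → 45.
23.5 cm = 9.25 inches; × 3 = 27.76 → 28 rows.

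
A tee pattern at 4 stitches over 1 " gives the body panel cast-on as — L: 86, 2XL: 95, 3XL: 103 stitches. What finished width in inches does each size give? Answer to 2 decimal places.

L 21.50 inches; 2XL 23.75 inches; 3XL 25.75 inches.

4/1 = 4 sts per in.
L: 86 / 4 = 21.500 → 21.50 in.
2XL: 95 / 4 = 23.750 → 23.75 in.
3XL: 103 / 4 = 25.750 → 25.75 in.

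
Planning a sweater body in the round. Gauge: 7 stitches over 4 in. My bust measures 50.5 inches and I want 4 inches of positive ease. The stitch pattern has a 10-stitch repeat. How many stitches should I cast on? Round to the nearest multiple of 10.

100 stitches.

Finished = 50.5 + 4 = 54.5 inches.
7 / 4 = 1.75 sts/in.
54.5 × 1.75 = 95.38 sts.
Nearest multiple of 10: 100.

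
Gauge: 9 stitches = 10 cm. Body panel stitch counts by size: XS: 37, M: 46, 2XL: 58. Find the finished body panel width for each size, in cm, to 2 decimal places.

9/10 = 0.9 sts per cm.
XS: 37 / 0.9 = 41.111 → 41.11 cm.
M: 46 / 0.9 = 51.111 → 51.11 cm.
2XL: 58 / 0.9 = 64.444 → 64.44 cm.

XS 41.11 cm; M 51.11 cm; 2XL 64.44 cm.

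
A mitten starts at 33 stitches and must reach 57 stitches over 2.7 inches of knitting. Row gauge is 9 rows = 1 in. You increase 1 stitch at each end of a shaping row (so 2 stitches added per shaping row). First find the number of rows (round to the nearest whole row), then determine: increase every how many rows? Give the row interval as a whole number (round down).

Increase every 2nd row.

Rows = 2.7 × 9 = 24.3 → 24 rows.
Stitches to add: 24 → 12 shaping rows (at 2 st each).
24 / 12 = 2.00 → every 2 rows.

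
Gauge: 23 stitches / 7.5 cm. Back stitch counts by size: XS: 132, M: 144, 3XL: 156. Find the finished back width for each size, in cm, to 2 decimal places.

XS 43.04 cm; M 46.96 cm; 3XL 50.87 cm.

23/7.5 = 3.067 sts per cm.
XS: 132 / 3.067 = 43.043 → 43.04 cm.
M: 144 / 3.067 = 46.957 → 46.96 cm.
3XL: 156 / 3.067 = 50.870 → 50.87 cm.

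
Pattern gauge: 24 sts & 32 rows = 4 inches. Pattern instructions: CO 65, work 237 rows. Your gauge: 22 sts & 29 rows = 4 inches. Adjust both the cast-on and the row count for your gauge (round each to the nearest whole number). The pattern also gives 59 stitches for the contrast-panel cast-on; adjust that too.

Cast on 60 stitches; work 215 rows; contrast-panel cast-on 54 stitches.

Stitches: 65 × 22/24 = 59.58 → 60.
Rows: 237 × 29/32 = 214.78 → 215.
contrast-panel cast-on: 59 × 22/24 = 54.08 → 54.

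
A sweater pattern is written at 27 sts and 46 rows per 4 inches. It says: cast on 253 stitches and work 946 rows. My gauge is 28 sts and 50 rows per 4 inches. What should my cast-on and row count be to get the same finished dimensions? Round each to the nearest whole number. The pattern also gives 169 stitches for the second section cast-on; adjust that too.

Cast on 262 stitches; work 1028 rows; second section cast-on 175 stitches.

Stitches: 253 × 28/27 = 262.37 → 262.
Rows: 946 × 50/46 = 1028.26 → 1028.
second section cast-on: 169 × 28/27 = 175.26 → 175.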